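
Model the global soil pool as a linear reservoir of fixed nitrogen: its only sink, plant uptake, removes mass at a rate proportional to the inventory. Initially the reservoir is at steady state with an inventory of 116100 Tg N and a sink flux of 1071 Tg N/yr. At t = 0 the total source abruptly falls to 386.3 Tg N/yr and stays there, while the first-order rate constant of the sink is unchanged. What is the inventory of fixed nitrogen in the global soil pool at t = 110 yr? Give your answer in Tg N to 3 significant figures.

68800 Tg N

The sink rate constant is k = F₀/M₀ = 1071/116100 = 0.009225 yr⁻¹.
Solving dM/dt = F₁ − kM with M(0) = M₀ gives M(t) = F₁/k + (M₀ − F₁/k)·e^(−kt).
F₁/k = 386.3/0.009225 = 41876 Tg N; kt = 0.009225 × 110 = 1.015, e^(−kt) = 0.3625.
M(110) = 41876 + (116100 − 41876) × 0.3625 = 41876 + 26910 = 68782 Tg N.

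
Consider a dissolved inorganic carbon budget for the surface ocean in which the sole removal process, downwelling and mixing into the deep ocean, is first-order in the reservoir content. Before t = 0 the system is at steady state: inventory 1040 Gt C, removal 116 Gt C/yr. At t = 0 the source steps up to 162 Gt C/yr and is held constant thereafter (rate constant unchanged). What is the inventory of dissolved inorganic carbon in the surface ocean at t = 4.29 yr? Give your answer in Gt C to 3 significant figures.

τ = M₀/F₀ = 1040/116 = 8.966 yr; rate constant k = 1/τ.
New steady state M_∞ = F₁/k = F₁·τ = 162 × 8.966 = 1452.4 Gt C.
M(t) = M_∞ + (M₀ − M_∞)·e^(−t/τ); t/τ = 4.29/8.966 = 0.4785, so e^(−t/τ) = 0.6197.
M(t) = 1452.4 − 412.4 × 0.6197 = 1196.8 Gt C.

1200 Gt C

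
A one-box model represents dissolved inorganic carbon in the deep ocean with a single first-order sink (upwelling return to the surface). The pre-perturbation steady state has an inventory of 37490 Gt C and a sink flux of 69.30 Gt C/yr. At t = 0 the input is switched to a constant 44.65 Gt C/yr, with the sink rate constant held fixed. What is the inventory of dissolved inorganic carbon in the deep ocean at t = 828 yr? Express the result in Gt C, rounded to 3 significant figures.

27000 Gt C

τ = M₀/F₀ = 37490/69.30 = 541.0 yr; rate constant k = 1/τ.
New steady state M_∞ = F₁/k = F₁·τ = 44.65 × 541.0 = 24155 Gt C.
M(t) = M_∞ + (M₀ − M_∞)·e^(−t/τ); t/τ = 828/541.0 = 1.531, so e^(−t/τ) = 0.2164.
M(t) = 24155 + 13340 × 0.2164 = 27041 Gt C.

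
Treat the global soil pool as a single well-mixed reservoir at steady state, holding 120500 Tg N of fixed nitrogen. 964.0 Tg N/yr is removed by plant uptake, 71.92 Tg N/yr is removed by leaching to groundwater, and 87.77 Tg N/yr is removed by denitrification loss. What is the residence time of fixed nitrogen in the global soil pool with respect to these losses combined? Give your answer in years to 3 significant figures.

107 yr

Total removal = 964.0 + 71.92 + 87.77 = 1123.7 Tg N/yr.
τ = M / ΣF_out = 120500 / 1123.7 = 107.2 yr.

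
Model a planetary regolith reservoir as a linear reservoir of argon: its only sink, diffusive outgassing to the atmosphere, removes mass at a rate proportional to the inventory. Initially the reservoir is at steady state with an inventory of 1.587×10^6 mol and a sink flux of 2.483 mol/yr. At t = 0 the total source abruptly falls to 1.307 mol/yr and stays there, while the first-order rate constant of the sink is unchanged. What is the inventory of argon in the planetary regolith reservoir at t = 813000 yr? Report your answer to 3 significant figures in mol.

1.05×10^6 mol

τ = M₀/F₀ = 1.587×10^6/2.483 = 639100 yr; rate constant k = 1/τ.
New steady state M_∞ = F₁/k = F₁·τ = 1.307 × 639100 = 835360 mol.
M(t) = M_∞ + (M₀ − M_∞)·e^(−t/τ); t/τ = 813000/639100 = 1.272, so e^(−t/τ) = 0.2803.
M(t) = 835360 + 751600 × 0.2803 = 1.0460×10^6 mol.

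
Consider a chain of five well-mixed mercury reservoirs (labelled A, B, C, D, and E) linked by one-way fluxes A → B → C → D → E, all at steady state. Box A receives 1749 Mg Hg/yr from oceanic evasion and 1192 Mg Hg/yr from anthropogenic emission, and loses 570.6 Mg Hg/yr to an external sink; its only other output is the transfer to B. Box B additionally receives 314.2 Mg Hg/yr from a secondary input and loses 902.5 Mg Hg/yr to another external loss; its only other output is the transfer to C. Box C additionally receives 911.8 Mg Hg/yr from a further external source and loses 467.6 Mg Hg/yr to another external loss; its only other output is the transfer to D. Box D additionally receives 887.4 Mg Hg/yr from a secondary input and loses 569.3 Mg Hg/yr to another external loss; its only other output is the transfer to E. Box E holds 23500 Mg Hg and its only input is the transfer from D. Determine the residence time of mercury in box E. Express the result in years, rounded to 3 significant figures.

9.24 yr

Box A: F(A→B) = (1749 + 1192) − 570.6 = 2370.4 Mg Hg/yr.
Box B: F(B→C) = (2370.4 + 314.2) − 902.5 = 1782.1 Mg Hg/yr.
Box C: F(C→D) = (1782.1 + 911.8) − 467.6 = 2226.3 Mg Hg/yr.
Box D: F(D→E) = (2226.3 + 887.4) − 569.3 = 2544.4 Mg Hg/yr.
Box E throughput = its input = 2544.4 Mg Hg/yr; τ = 23500 / 2544.4 = 9.236 yr.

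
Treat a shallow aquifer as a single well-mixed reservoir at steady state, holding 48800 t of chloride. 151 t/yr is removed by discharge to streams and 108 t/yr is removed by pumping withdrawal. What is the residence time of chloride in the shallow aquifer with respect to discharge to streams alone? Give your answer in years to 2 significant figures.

Residence time with respect to a single sink: τ = M / F_sink.
τ = 48800 / 151 = 323.2 yr.

320 yr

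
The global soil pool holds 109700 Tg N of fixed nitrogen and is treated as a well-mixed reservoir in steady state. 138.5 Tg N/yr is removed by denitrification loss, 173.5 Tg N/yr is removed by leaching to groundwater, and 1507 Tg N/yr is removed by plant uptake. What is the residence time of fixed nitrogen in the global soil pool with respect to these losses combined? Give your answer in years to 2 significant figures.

Total removal = 138.5 + 173.5 + 1507 = 1819.0 Tg N/yr.
τ = M / ΣF_out = 109700 / 1819.0 = 60.31 yr.

60 yr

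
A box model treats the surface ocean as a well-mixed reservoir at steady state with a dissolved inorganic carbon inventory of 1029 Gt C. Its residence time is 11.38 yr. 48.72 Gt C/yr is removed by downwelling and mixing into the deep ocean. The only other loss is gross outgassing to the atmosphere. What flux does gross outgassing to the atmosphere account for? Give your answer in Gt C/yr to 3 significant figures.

41.7 Gt C/yr

Total removal F = M/τ = 1029 / 11.38 = 90.42 Gt C/yr.
Gross outgassing to the atmosphere = F − (48.72) = 90.42 − 48.72 = 41.70 Gt C/yr.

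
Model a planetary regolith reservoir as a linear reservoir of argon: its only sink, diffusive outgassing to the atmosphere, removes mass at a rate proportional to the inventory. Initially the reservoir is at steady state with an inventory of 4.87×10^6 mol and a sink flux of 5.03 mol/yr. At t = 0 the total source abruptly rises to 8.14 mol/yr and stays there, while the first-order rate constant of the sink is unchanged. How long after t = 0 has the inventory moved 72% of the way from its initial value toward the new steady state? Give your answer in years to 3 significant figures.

τ = M₀/F₀ = 4.87×10^6/5.03 = 968200 yr.
The remaining gap fraction is e^(−t/τ); 72% covered ⇒ e^(−t/τ) = 0.280.
t = −τ ln(0.280) = 968200 × 1.273 = 1.232×10^6 yr.

1.23×10^6 yr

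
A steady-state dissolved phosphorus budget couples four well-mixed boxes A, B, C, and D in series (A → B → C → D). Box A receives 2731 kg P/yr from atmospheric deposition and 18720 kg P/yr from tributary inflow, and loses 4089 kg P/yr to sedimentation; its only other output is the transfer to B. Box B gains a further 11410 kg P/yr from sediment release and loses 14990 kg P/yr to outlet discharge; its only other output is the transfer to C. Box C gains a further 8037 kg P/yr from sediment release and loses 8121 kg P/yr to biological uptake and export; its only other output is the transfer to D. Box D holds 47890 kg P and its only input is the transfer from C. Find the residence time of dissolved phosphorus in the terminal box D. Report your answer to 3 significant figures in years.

Box A: F(A→B) = (2731 + 18720) − 4089 = 17362 kg P/yr.
Box B: F(B→C) = (17362 + 11410) − 14990 = 13782 kg P/yr.
Box C: F(C→D) = (13782 + 8037) − 8121 = 13698 kg P/yr.
Box D throughput = its input = 13698 kg P/yr; τ = 47890 / 13698 = 3.496 yr.

3.50 yr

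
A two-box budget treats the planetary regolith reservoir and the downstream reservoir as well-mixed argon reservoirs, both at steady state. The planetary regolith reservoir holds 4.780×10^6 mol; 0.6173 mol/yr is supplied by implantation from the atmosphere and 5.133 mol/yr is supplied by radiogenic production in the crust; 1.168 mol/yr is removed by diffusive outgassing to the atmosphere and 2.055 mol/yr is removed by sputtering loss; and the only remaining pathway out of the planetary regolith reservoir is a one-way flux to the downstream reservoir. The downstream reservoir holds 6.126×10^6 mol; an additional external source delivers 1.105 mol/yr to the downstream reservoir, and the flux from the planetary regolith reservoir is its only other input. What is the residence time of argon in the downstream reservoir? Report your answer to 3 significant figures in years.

1.69×10^6 yr

Balance the planetary regolith reservoir: ΣF_in = 0.6173 + 5.133 = 5.7503 mol/yr.
Flux to the downstream reservoir = ΣF_in − (1.168 + 2.055) = 2.5273 mol/yr.
Total input to the downstream reservoir = 2.5273 + 1.105 = 3.6323 mol/yr; at steady state this equals its total output.
τ = M / F = 6.126×10^6 / 3.6323 = 1.687×10^6 yr.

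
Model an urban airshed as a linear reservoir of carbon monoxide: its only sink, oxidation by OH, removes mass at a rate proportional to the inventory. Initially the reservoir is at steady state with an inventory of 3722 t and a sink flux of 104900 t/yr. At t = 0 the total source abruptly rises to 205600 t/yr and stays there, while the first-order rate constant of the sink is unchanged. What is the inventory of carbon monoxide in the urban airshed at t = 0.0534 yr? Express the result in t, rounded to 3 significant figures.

τ = M₀/F₀ = 3722/104900 = 0.03548 yr; rate constant k = 1/τ.
New steady state M_∞ = F₁/k = F₁·τ = 205600 × 0.03548 = 7295.0 t.
M(t) = M_∞ + (M₀ − M_∞)·e^(−t/τ); t/τ = 0.0534/0.03548 = 1.505, so e^(−t/τ) = 0.2220.
M(t) = 7295.0 − 3573 × 0.2220 = 6501.7 t.

6500 t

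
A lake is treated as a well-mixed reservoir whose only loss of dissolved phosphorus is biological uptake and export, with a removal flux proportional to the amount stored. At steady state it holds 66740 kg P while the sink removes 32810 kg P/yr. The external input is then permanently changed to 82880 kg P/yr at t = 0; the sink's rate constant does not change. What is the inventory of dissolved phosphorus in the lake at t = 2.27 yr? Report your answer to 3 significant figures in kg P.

135000 kg P

The sink rate constant is k = F₀/M₀ = 32810/66740 = 0.4916 yr⁻¹.
Solving dM/dt = F₁ − kM with M(0) = M₀ gives M(t) = F₁/k + (M₀ − F₁/k)·e^(−kt).
F₁/k = 82880/0.4916 = 168590 kg P; kt = 0.4916 × 2.27 = 1.116, e^(−kt) = 0.3276.
M(2.27) = 168590 + (66740 − 168590) × 0.3276 = 168590 − 33370 = 135220 kg P.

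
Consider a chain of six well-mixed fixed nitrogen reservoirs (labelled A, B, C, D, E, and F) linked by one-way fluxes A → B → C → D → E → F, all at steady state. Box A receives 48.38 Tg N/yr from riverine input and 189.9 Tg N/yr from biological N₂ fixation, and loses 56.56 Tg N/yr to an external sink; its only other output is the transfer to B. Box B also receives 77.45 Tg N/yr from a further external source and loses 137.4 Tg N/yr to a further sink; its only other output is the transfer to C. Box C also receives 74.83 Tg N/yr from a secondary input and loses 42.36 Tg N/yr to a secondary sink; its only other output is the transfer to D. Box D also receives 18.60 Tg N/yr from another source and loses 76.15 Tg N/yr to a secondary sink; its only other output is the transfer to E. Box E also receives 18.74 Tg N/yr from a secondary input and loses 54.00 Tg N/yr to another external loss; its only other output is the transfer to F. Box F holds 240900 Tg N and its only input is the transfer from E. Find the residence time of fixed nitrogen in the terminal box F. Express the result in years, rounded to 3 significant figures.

3920 yr

Box A: F(A→B) = (48.38 + 189.9) − 56.56 = 181.72 Tg N/yr.
Box B: F(B→C) = (181.72 + 77.45) − 137.4 = 121.77 Tg N/yr.
Box C: F(C→D) = (121.77 + 74.83) − 42.36 = 154.24 Tg N/yr.
Box D: F(D→E) = (154.24 + 18.60) − 76.15 = 96.690 Tg N/yr.
Box E: F(E→F) = (96.690 + 18.74) − 54.00 = 61.430 Tg N/yr.
Box F throughput = its input = 61.430 Tg N/yr; τ = 240900 / 61.430 = 3922 yr.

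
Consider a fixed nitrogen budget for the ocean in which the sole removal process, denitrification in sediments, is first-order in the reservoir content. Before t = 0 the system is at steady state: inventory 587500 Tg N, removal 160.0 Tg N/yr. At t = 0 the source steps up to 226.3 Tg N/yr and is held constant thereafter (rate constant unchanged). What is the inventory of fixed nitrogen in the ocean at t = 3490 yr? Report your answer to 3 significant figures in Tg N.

737000 Tg N

The sink rate constant is k = F₀/M₀ = 160.0/587500 = 0.0002723 yr⁻¹.
Solving dM/dt = F₁ − kM with M(0) = M₀ gives M(t) = F₁/k + (M₀ − F₁/k)·e^(−kt).
F₁/k = 226.3/0.0002723 = 830950 Tg N; kt = 0.0002723 × 3490 = 0.9505, e^(−kt) = 0.3866.
M(3490) = 830950 + (587500 − 830950) × 0.3866 = 830950 − 94110 = 736840 Tg N.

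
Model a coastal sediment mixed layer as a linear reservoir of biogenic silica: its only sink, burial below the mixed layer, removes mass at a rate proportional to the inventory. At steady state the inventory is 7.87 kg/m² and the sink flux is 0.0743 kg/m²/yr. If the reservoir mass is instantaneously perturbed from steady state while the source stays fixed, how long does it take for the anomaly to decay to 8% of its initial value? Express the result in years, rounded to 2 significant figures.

270 yr

For a linear reservoir the anomaly decays as exp(−t/τ) with τ = M/F = 7.87/0.0743 = 105.9 yr.
exp(−t/τ) = 0.08 ⇒ t = −τ ln(0.08) = 105.9 × 2.526 = 267.5 yr.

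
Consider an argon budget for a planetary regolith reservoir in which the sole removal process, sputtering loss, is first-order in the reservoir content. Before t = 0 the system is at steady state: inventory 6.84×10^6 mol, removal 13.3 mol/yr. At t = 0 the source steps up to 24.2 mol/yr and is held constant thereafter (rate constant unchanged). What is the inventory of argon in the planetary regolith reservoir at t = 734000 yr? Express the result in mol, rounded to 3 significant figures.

1.11×10^7 mol

Residence time τ = M₀/F₀ = 514300 yr. The eventual steady state is M_∞ = M₀·(F₁/F₀) = 6.84×10^6 × 24.2/13.3 = 1.2446×10^7 mol.
The anomaly ΔM(t) = M(t) − M_∞ decays as ΔM₀·e^(−t/τ) with ΔM₀ = 6.84×10^6 − 1.2446×10^7 = −5.606×10^6 mol.
At t = 734000 yr, e^(−t/τ) = e^(−1.427) = 0.2400, so ΔM = −1.345×10^6 mol and M = 1.2446×10^7 − 1.345×10^6 = 1.1100×10^7 mol.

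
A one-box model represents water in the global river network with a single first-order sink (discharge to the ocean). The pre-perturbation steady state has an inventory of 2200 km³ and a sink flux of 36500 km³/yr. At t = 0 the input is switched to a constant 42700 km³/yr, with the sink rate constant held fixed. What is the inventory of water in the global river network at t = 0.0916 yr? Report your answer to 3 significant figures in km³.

2490 km³

Residence time τ = M₀/F₀ = 0.06027 yr. The eventual steady state is M_∞ = M₀·(F₁/F₀) = 2200 × 42700/36500 = 2573.7 km³.
The anomaly ΔM(t) = M(t) − M_∞ decays as ΔM₀·e^(−t/τ) with ΔM₀ = 2200 − 2573.7 = −373.7 km³.
At t = 0.0916 yr, e^(−t/τ) = e^(−1.520) = 0.2188, so ΔM = −81.75 km³ and M = 2573.7 − 81.75 = 2491.9 km³.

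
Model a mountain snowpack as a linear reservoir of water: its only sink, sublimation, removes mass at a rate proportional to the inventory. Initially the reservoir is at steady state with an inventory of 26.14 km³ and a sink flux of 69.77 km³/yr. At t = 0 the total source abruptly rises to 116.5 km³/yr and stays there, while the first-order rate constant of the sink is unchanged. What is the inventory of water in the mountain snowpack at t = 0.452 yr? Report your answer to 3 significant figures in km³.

38.4 km³

τ = M₀/F₀ = 26.14/69.77 = 0.3747 yr; rate constant k = 1/τ.
New steady state M_∞ = F₁/k = F₁·τ = 116.5 × 0.3747 = 43.648 km³.
M(t) = M_∞ + (M₀ − M_∞)·e^(−t/τ); t/τ = 0.452/0.3747 = 1.206, so e^(−t/τ) = 0.2993.
M(t) = 43.648 − 17.51 × 0.2993 = 38.408 km³.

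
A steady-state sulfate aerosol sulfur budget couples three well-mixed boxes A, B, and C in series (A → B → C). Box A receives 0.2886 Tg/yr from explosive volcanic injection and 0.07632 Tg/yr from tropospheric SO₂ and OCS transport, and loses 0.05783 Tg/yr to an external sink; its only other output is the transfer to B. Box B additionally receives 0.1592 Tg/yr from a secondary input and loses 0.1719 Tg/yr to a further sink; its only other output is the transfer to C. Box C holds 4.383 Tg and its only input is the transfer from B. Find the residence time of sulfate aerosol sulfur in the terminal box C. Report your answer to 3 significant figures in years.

Box A: F(A→B) = (0.2886 + 0.07632) − 0.05783 = 0.30709 Tg/yr.
Box B: F(B→C) = (0.30709 + 0.1592) − 0.1719 = 0.29439 Tg/yr.
Box C throughput = its input = 0.29439 Tg/yr; τ = 4.383 / 0.29439 = 14.89 yr.

14.9 yr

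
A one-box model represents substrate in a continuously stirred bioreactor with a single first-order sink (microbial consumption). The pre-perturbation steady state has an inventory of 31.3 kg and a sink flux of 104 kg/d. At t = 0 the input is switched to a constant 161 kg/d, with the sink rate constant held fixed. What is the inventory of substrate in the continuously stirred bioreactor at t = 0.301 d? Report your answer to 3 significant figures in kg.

42.1 kg

τ = M₀/F₀ = 31.3/104 = 0.3010 d; rate constant k = 1/τ.
New steady state M_∞ = F₁/k = F₁·τ = 161 × 0.3010 = 48.455 kg.
M(t) = M_∞ + (M₀ − M_∞)·e^(−t/τ); t/τ = 0.301/0.3010 = 1.000, so e^(−t/τ) = 0.3678.
M(t) = 48.455 − 17.15 × 0.3678 = 42.145 kg.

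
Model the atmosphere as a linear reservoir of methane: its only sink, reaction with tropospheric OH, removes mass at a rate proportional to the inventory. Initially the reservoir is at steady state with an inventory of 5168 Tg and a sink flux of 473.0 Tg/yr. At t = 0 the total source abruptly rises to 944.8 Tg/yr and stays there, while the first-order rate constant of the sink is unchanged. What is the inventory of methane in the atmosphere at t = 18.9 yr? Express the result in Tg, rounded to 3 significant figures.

Residence time τ = M₀/F₀ = 10.93 yr. The eventual steady state is M_∞ = M₀·(F₁/F₀) = 5168 × 944.8/473.0 = 10323 Tg.
The anomaly ΔM(t) = M(t) − M_∞ decays as ΔM₀·e^(−t/τ) with ΔM₀ = 5168 − 10323 = −5155 Tg.
At t = 18.9 yr, e^(−t/τ) = e^(−1.730) = 0.1773, so ΔM = −914.0 Tg and M = 10323 − 914.0 = 9408.8 Tg.

9410 Tg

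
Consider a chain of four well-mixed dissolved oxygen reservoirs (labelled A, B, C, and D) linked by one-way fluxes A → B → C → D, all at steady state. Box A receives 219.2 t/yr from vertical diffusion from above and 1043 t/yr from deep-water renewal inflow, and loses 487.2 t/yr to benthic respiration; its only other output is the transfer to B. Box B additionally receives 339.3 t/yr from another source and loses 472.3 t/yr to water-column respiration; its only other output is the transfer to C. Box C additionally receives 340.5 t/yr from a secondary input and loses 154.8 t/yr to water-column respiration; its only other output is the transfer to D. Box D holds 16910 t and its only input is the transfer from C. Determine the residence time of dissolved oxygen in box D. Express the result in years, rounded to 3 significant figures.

20.4 yr

Box A: F(A→B) = (219.2 + 1043) − 487.2 = 775.00 t/yr.
Box B: F(B→C) = (775.00 + 339.3) − 472.3 = 642.00 t/yr.
Box C: F(C→D) = (642.00 + 340.5) − 154.8 = 827.70 t/yr.
Box D throughput = its input = 827.70 t/yr; τ = 16910 / 827.70 = 20.43 yr.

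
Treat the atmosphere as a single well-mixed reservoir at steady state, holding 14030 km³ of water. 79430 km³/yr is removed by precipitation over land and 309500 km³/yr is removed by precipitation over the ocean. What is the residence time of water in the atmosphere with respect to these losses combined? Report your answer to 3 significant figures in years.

Total removal = 79430 + 309500 = 388930 km³/yr.
τ = M / ΣF_out = 14030 / 388930 = 0.03607 yr.

0.0361 yr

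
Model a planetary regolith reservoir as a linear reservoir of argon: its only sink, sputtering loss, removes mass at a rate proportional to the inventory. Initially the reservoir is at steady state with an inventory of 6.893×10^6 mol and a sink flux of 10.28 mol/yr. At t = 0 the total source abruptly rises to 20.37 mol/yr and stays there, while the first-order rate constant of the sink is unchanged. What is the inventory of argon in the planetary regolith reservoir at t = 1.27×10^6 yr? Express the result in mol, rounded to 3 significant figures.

1.26×10^7 mol

Residence time τ = M₀/F₀ = 670500 yr. The eventual steady state is M_∞ = M₀·(F₁/F₀) = 6.893×10^6 × 20.37/10.28 = 1.3659×10^7 mol.
The anomaly ΔM(t) = M(t) − M_∞ decays as ΔM₀·e^(−t/τ) with ΔM₀ = 6.893×10^6 − 1.3659×10^7 = −6.766×10^6 mol.
At t = 1.27×10^6 yr, e^(−t/τ) = e^(−1.894) = 0.1505, so ΔM = −1.018×10^6 mol and M = 1.3659×10^7 − 1.018×10^6 = 1.2641×10^7 mol.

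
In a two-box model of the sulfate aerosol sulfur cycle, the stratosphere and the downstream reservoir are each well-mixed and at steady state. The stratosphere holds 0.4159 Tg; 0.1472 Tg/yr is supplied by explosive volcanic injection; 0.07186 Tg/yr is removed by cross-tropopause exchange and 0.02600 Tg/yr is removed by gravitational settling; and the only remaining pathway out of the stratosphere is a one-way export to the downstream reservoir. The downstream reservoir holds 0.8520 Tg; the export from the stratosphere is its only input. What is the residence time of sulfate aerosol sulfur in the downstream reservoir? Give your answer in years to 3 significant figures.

17.3 yr

Balance the stratosphere: ΣF_in = 0.14720 Tg/yr.
Export to the downstream reservoir = ΣF_in − (0.07186 + 0.02600) = 0.049340 Tg/yr.
At steady state the output of the downstream reservoir equals its input, 0.049340 Tg/yr.
τ = M / F = 0.8520 / 0.049340 = 17.27 yr.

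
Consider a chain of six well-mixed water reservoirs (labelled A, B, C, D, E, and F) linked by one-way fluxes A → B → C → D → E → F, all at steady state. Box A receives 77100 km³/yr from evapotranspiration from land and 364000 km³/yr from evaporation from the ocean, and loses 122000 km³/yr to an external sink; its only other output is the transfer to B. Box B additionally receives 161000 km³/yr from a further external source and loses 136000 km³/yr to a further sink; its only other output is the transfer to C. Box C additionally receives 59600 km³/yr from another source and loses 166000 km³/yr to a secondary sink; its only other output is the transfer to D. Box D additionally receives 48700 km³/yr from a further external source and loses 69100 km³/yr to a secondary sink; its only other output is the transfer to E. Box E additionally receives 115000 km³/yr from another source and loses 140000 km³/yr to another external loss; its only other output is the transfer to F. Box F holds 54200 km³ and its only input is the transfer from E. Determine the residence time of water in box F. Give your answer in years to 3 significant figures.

0.282 yr

Box A: F(A→B) = (77100 + 364000) − 122000 = 319100 km³/yr.
Box B: F(B→C) = (319100 + 161000) − 136000 = 344100 km³/yr.
Box C: F(C→D) = (344100 + 59600) − 166000 = 237700 km³/yr.
Box D: F(D→E) = (237700 + 48700) − 69100 = 217300 km³/yr.
Box E: F(E→F) = (217300 + 115000) − 140000 = 192300 km³/yr.
Box F throughput = its input = 192300 km³/yr; τ = 54200 / 192300 = 0.2819 yr.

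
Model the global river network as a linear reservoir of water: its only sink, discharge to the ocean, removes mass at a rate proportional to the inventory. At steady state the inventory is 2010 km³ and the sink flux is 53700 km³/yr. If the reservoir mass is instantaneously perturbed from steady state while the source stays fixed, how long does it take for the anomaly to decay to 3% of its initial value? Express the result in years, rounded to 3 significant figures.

0.131 yr

For a linear reservoir the anomaly decays as exp(−t/τ) with τ = M/F = 2010/53700 = 0.03743 yr.
exp(−t/τ) = 0.03 ⇒ t = −τ ln(0.03) = 0.03743 × 3.507 = 0.1313 yr.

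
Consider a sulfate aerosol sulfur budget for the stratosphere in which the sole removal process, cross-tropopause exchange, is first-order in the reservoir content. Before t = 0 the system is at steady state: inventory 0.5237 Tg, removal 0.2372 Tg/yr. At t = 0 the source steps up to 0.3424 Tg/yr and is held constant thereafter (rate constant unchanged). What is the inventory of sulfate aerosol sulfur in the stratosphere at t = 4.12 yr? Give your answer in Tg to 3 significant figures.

Residence time τ = M₀/F₀ = 2.208 yr. The eventual steady state is M_∞ = M₀·(F₁/F₀) = 0.5237 × 0.3424/0.2372 = 0.75596 Tg.
The anomaly ΔM(t) = M(t) − M_∞ decays as ΔM₀·e^(−t/τ) with ΔM₀ = 0.5237 − 0.75596 = −0.2323 Tg.
At t = 4.12 yr, e^(−t/τ) = e^(−1.866) = 0.1547, so ΔM = −0.03594 Tg and M = 0.75596 − 0.03594 = 0.72003 Tg.

0.720 Tg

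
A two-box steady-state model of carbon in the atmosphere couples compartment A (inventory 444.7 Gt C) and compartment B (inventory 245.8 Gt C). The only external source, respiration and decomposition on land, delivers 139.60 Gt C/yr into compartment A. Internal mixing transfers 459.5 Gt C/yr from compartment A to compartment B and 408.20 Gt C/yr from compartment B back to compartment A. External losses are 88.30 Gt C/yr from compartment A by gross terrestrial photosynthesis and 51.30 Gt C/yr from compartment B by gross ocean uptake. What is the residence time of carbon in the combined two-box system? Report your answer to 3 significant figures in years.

4.95 yr

Treat the two boxes together as one reservoir: the mixing fluxes between them are internal recycling, so τ = ΣM / Σ(external losses).
M_total = 444.7 + 245.8 = 690.50 Gt C.
ΣF_external_out = 88.30 + 51.30 = 139.60 Gt C/yr.
τ = M_total / ΣF_ext = 690.50 / 139.60 = 4.946 yr.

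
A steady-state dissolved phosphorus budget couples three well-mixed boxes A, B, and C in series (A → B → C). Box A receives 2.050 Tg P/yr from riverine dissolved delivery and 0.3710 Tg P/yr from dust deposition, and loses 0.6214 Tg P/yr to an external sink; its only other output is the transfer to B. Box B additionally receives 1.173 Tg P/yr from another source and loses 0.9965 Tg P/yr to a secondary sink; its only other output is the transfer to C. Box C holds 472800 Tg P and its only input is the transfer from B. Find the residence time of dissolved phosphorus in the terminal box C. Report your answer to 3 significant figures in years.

Box A: F(A→B) = (2.050 + 0.3710) − 0.6214 = 1.7996 Tg P/yr.
Box B: F(B→C) = (1.7996 + 1.173) − 0.9965 = 1.9761 Tg P/yr.
Box C throughput = its input = 1.9761 Tg P/yr; τ = 472800 / 1.9761 = 239300 yr.

239000 yr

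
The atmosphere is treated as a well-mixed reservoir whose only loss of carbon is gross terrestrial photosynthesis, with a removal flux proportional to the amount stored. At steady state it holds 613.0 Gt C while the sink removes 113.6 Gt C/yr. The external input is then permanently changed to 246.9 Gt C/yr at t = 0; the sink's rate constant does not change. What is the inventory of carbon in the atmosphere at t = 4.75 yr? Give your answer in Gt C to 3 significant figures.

1030 Gt C

τ = M₀/F₀ = 613.0/113.6 = 5.396 yr; rate constant k = 1/τ.
New steady state M_∞ = F₁/k = F₁·τ = 246.9 × 5.396 = 1332.3 Gt C.
M(t) = M_∞ + (M₀ − M_∞)·e^(−t/τ); t/τ = 4.75/5.396 = 0.8803, so e^(−t/τ) = 0.4147.
M(t) = 1332.3 − 719.3 × 0.4147 = 1034.0 Gt C.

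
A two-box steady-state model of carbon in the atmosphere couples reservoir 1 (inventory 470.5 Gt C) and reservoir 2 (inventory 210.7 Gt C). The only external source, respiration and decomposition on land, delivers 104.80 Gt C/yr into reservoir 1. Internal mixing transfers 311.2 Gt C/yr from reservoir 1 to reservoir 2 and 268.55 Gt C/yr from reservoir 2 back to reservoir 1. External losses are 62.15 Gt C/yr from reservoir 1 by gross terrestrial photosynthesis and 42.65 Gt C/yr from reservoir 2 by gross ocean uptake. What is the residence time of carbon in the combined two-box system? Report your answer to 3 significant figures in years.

6.50 yr

Treat the two boxes together as one reservoir: the mixing fluxes between them are internal recycling, so τ = ΣM / Σ(external losses).
M_total = 470.5 + 210.7 = 681.20 Gt C.
ΣF_external_out = 62.15 + 42.65 = 104.80 Gt C/yr.
τ = M_total / ΣF_ext = 681.20 / 104.80 = 6.500 yr.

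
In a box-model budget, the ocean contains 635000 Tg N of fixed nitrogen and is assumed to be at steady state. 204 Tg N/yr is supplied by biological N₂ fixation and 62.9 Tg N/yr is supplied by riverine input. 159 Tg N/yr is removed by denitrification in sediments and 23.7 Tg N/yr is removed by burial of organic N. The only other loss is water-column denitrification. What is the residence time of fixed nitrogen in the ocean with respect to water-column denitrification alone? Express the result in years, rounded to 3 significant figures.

At steady state ΣF_in = ΣF_out.
ΣF_in = 204 + 62.9 = 266.90 Tg N/yr.
Water-column denitrification flux = ΣF_in − (159 + 23.7) = 266.90 − 182.7 = 84.20 Tg N/yr.
τ = M / F = 635000 / 84.20 = 7542 yr.

7540 yr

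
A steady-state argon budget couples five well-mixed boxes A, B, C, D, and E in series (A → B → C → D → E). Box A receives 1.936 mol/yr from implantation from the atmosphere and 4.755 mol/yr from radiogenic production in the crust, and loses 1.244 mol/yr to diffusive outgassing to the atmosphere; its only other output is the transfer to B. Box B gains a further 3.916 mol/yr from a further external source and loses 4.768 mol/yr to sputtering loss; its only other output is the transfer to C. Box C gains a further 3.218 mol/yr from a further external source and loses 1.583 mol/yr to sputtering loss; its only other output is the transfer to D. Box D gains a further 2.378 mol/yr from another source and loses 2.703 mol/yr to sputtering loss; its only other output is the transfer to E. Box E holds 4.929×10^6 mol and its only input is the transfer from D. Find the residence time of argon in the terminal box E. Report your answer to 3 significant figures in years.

835000 yr

Box A: F(A→B) = (1.936 + 4.755) − 1.244 = 5.4470 mol/yr.
Box B: F(B→C) = (5.4470 + 3.916) − 4.768 = 4.5950 mol/yr.
Box C: F(C→D) = (4.5950 + 3.218) − 1.583 = 6.2300 mol/yr.
Box D: F(D→E) = (6.2300 + 2.378) − 2.703 = 5.9050 mol/yr.
Box E throughput = its input = 5.9050 mol/yr; τ = 4.929×10^6 / 5.9050 = 834700 yr.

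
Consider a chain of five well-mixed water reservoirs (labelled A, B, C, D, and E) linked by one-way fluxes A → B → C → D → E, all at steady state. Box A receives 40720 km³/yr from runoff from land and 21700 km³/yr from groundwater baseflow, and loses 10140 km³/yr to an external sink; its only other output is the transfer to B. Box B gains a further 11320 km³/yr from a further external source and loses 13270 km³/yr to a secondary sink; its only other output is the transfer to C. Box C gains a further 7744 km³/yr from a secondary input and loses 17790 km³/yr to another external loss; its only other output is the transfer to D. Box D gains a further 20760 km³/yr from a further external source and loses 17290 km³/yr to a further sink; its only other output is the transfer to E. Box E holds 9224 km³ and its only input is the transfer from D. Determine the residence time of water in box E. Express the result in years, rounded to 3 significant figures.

0.211 yr

Box A: F(A→B) = (40720 + 21700) − 10140 = 52280 km³/yr.
Box B: F(B→C) = (52280 + 11320) − 13270 = 50330 km³/yr.
Box C: F(C→D) = (50330 + 7744) − 17790 = 40284 km³/yr.
Box D: F(D→E) = (40284 + 20760) − 17290 = 43754 km³/yr.
Box E throughput = its input = 43754 km³/yr; τ = 9224 / 43754 = 0.2108 yr.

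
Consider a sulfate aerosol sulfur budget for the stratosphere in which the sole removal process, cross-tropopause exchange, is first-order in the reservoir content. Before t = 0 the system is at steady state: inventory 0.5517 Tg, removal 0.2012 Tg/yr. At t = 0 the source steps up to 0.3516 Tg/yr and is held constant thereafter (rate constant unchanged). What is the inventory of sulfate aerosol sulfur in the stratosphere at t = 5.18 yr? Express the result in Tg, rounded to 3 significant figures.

The sink rate constant is k = F₀/M₀ = 0.2012/0.5517 = 0.3647 yr⁻¹.
Solving dM/dt = F₁ − kM with M(0) = M₀ gives M(t) = F₁/k + (M₀ − F₁/k)·e^(−kt).
F₁/k = 0.3516/0.3647 = 0.96410 Tg; kt = 0.3647 × 5.18 = 1.889, e^(−kt) = 0.1512.
M(5.18) = 0.96410 + (0.5517 − 0.96410) × 0.1512 = 0.96410 − 0.06236 = 0.90175 Tg.

0.902 Tg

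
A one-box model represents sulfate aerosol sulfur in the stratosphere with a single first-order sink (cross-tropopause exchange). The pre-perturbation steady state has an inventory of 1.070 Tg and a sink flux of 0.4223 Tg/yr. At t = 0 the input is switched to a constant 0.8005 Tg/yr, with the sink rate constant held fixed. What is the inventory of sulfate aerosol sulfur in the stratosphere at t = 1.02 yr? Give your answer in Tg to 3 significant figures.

τ = M₀/F₀ = 1.070/0.4223 = 2.534 yr; rate constant k = 1/τ.
New steady state M_∞ = F₁/k = F₁·τ = 0.8005 × 2.534 = 2.0283 Tg.
M(t) = M_∞ + (M₀ − M_∞)·e^(−t/τ); t/τ = 1.02/2.534 = 0.4026, so e^(−t/τ) = 0.6686.
M(t) = 2.0283 − 0.9583 × 0.6686 = 1.3876 Tg.

1.39 Tg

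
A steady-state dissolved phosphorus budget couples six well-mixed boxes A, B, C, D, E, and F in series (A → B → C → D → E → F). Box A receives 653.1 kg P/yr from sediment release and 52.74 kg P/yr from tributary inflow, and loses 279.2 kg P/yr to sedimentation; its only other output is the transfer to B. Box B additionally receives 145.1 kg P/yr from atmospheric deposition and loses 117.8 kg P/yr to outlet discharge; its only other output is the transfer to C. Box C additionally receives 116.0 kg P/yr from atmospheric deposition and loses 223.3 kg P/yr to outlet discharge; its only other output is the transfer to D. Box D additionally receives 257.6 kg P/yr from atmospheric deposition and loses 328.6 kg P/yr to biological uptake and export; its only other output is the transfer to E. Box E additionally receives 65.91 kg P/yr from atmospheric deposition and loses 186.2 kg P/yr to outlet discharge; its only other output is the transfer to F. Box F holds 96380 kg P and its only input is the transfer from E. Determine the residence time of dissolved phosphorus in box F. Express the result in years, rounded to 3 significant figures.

Box A: F(A→B) = (653.1 + 52.74) − 279.2 = 426.64 kg P/yr.
Box B: F(B→C) = (426.64 + 145.1) − 117.8 = 453.94 kg P/yr.
Box C: F(C→D) = (453.94 + 116.0) − 223.3 = 346.64 kg P/yr.
Box D: F(D→E) = (346.64 + 257.6) − 328.6 = 275.64 kg P/yr.
Box E: F(E→F) = (275.64 + 65.91) − 186.2 = 155.35 kg P/yr.
Box F throughput = its input = 155.35 kg P/yr; τ = 96380 / 155.35 = 620.4 yr.

620 yr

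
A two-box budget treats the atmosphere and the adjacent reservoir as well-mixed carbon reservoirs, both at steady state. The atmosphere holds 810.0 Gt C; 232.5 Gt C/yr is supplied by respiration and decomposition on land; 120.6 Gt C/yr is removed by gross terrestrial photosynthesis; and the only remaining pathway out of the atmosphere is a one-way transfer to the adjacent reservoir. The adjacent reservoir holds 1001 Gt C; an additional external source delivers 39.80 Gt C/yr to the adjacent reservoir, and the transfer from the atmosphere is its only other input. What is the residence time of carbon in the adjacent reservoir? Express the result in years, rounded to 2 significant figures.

6.6 yr

Balance the atmosphere: ΣF_in = 232.50 Gt C/yr.
Transfer to the adjacent reservoir = ΣF_in − (120.6) = 111.90 Gt C/yr.
Total input to the adjacent reservoir = 111.90 + 39.80 = 151.70 Gt C/yr; at steady state this equals its total output.
τ = M / F = 1001 / 151.70 = 6.599 yr.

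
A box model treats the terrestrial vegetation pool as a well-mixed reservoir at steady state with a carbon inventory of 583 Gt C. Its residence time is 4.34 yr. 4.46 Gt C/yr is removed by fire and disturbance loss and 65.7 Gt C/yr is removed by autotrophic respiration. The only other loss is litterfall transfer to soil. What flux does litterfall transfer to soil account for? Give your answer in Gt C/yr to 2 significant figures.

Total removal F = M/τ = 583 / 4.34 = 134.3 Gt C/yr.
Litterfall transfer to soil = F − (4.46 + 65.7) = 134.3 − 70.16 = 64.17 Gt C/yr.

64 Gt C/yr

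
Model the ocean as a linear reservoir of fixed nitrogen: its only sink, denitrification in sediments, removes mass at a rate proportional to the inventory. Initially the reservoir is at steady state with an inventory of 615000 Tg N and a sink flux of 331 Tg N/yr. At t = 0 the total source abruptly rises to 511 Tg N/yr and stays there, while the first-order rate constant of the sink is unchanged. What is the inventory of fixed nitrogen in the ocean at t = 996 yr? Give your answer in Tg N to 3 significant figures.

754000 Tg N

The sink rate constant is k = F₀/M₀ = 331/615000 = 0.0005382 yr⁻¹.
Solving dM/dt = F₁ − kM with M(0) = M₀ gives M(t) = F₁/k + (M₀ − F₁/k)·e^(−kt).
F₁/k = 511/0.0005382 = 949440 Tg N; kt = 0.0005382 × 996 = 0.5361, e^(−kt) = 0.5850.
M(996) = 949440 + (615000 − 949440) × 0.5850 = 949440 − 195700 = 753780 Tg N.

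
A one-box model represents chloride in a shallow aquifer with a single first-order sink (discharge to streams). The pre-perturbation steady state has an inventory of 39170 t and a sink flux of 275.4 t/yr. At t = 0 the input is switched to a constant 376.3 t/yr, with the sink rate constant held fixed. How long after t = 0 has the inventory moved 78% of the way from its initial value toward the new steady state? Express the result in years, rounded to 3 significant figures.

215 yr

τ = M₀/F₀ = 39170/275.4 = 142.2 yr.
The remaining gap fraction is e^(−t/τ); 78% covered ⇒ e^(−t/τ) = 0.220.
t = −τ ln(0.220) = 142.2 × 1.514 = 215.4 yr.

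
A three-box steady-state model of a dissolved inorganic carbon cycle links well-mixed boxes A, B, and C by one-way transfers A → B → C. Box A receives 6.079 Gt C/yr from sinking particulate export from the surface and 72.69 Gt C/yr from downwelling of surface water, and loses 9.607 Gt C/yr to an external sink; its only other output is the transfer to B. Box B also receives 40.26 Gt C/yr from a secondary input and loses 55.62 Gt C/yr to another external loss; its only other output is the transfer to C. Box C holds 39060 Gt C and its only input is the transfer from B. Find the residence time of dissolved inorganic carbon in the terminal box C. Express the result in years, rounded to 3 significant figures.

726 yr

Box A: F(A→B) = (6.079 + 72.69) − 9.607 = 69.162 Gt C/yr.
Box B: F(B→C) = (69.162 + 40.26) − 55.62 = 53.802 Gt C/yr.
Box C throughput = its input = 53.802 Gt C/yr; τ = 39060 / 53.802 = 726.0 yr.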